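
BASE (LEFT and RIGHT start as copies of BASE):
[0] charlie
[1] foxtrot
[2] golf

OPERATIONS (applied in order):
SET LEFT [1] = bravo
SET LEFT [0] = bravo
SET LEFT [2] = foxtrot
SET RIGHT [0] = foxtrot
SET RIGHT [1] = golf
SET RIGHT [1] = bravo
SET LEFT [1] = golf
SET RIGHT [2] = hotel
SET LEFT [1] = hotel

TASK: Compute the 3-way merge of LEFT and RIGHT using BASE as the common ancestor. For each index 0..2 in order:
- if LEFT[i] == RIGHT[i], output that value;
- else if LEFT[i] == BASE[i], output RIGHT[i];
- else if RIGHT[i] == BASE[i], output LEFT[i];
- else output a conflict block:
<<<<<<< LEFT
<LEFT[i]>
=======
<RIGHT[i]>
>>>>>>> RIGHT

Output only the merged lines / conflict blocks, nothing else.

Answer: <<<<<<< LEFT
bravo
=======
foxtrot
>>>>>>> RIGHT
<<<<<<< LEFT
hotel
=======
bravo
>>>>>>> RIGHT
<<<<<<< LEFT
foxtrot
=======
hotel
>>>>>>> RIGHT

Derivation:
Final LEFT:  [bravo, hotel, foxtrot]
Final RIGHT: [foxtrot, bravo, hotel]
i=0: BASE=charlie L=bravo R=foxtrot all differ -> CONFLICT
i=1: BASE=foxtrot L=hotel R=bravo all differ -> CONFLICT
i=2: BASE=golf L=foxtrot R=hotel all differ -> CONFLICT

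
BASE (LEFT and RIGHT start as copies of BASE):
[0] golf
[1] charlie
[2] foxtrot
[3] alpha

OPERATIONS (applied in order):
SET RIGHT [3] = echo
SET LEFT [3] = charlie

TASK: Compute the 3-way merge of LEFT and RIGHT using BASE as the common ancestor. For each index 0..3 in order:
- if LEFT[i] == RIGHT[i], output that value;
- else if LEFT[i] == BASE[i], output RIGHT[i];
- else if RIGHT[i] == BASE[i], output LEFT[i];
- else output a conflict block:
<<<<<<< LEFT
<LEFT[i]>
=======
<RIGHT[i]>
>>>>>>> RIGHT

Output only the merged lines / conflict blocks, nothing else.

Final LEFT:  [golf, charlie, foxtrot, charlie]
Final RIGHT: [golf, charlie, foxtrot, echo]
i=0: L=golf R=golf -> agree -> golf
i=1: L=charlie R=charlie -> agree -> charlie
i=2: L=foxtrot R=foxtrot -> agree -> foxtrot
i=3: BASE=alpha L=charlie R=echo all differ -> CONFLICT

Answer: golf
charlie
foxtrot
<<<<<<< LEFT
charlie
=======
echo
>>>>>>> RIGHT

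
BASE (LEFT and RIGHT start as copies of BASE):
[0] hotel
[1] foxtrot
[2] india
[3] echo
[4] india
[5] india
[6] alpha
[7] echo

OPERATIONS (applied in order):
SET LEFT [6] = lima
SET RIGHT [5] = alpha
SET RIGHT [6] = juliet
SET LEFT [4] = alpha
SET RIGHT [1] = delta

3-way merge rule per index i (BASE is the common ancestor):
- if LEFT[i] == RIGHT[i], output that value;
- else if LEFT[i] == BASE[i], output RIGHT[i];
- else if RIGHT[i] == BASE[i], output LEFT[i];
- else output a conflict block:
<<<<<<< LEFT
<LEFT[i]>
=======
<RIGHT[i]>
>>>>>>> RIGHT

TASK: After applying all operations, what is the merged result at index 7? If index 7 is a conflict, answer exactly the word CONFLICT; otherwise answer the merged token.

Final LEFT:  [hotel, foxtrot, india, echo, alpha, india, lima, echo]
Final RIGHT: [hotel, delta, india, echo, india, alpha, juliet, echo]
i=0: L=hotel R=hotel -> agree -> hotel
i=1: L=foxtrot=BASE, R=delta -> take RIGHT -> delta
i=2: L=india R=india -> agree -> india
i=3: L=echo R=echo -> agree -> echo
i=4: L=alpha, R=india=BASE -> take LEFT -> alpha
i=5: L=india=BASE, R=alpha -> take RIGHT -> alpha
i=6: BASE=alpha L=lima R=juliet all differ -> CONFLICT
i=7: L=echo R=echo -> agree -> echo
Index 7 -> echo

Answer: echo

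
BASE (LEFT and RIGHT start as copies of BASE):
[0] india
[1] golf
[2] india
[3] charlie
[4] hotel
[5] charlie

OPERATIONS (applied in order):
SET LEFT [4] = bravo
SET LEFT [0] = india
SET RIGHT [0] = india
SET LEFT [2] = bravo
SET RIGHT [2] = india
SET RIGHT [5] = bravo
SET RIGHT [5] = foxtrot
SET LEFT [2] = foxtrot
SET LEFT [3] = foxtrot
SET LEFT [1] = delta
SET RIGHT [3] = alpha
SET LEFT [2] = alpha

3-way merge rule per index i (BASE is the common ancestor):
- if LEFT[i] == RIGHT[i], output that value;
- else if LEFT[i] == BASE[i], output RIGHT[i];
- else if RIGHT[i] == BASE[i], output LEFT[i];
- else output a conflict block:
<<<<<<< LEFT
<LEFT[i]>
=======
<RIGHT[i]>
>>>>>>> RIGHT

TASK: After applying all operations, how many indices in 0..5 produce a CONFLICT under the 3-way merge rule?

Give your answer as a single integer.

Final LEFT:  [india, delta, alpha, foxtrot, bravo, charlie]
Final RIGHT: [india, golf, india, alpha, hotel, foxtrot]
i=0: L=india R=india -> agree -> india
i=1: L=delta, R=golf=BASE -> take LEFT -> delta
i=2: L=alpha, R=india=BASE -> take LEFT -> alpha
i=3: BASE=charlie L=foxtrot R=alpha all differ -> CONFLICT
i=4: L=bravo, R=hotel=BASE -> take LEFT -> bravo
i=5: L=charlie=BASE, R=foxtrot -> take RIGHT -> foxtrot
Conflict count: 1

Answer: 1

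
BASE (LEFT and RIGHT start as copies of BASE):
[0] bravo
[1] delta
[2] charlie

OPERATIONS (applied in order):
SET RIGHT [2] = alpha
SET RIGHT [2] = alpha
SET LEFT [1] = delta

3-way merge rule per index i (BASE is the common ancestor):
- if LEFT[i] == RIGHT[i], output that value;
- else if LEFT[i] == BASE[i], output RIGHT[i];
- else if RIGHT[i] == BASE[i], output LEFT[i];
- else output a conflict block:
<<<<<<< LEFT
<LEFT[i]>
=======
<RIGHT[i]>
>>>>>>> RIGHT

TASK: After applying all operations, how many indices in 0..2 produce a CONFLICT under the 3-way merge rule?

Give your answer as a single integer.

Answer: 0

Derivation:
Final LEFT:  [bravo, delta, charlie]
Final RIGHT: [bravo, delta, alpha]
i=0: L=bravo R=bravo -> agree -> bravo
i=1: L=delta R=delta -> agree -> delta
i=2: L=charlie=BASE, R=alpha -> take RIGHT -> alpha
Conflict count: 0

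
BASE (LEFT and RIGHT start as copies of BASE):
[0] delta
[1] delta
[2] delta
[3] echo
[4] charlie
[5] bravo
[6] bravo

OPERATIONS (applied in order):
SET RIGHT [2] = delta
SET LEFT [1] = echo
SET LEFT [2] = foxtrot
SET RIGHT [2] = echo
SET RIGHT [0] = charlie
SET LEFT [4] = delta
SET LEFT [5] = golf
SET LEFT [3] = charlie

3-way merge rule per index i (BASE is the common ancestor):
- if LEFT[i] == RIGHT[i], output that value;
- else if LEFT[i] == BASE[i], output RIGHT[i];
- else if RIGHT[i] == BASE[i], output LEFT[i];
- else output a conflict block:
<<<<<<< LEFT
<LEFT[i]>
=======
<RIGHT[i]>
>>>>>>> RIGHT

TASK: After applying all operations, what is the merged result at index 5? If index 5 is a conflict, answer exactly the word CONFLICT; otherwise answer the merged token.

Answer: golf

Derivation:
Final LEFT:  [delta, echo, foxtrot, charlie, delta, golf, bravo]
Final RIGHT: [charlie, delta, echo, echo, charlie, bravo, bravo]
i=0: L=delta=BASE, R=charlie -> take RIGHT -> charlie
i=1: L=echo, R=delta=BASE -> take LEFT -> echo
i=2: BASE=delta L=foxtrot R=echo all differ -> CONFLICT
i=3: L=charlie, R=echo=BASE -> take LEFT -> charlie
i=4: L=delta, R=charlie=BASE -> take LEFT -> delta
i=5: L=golf, R=bravo=BASE -> take LEFT -> golf
i=6: L=bravo R=bravo -> agree -> bravo
Index 5 -> golf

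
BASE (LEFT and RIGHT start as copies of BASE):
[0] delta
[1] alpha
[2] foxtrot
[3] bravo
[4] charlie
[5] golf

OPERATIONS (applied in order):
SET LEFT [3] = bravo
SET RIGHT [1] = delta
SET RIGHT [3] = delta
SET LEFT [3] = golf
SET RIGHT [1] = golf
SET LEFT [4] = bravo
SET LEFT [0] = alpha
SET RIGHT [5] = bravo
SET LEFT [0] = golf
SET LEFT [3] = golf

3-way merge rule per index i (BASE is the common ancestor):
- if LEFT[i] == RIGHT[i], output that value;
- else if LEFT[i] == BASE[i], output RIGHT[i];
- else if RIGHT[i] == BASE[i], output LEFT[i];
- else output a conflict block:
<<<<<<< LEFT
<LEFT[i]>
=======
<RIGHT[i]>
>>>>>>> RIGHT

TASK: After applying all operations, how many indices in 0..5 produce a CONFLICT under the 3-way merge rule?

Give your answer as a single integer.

Final LEFT:  [golf, alpha, foxtrot, golf, bravo, golf]
Final RIGHT: [delta, golf, foxtrot, delta, charlie, bravo]
i=0: L=golf, R=delta=BASE -> take LEFT -> golf
i=1: L=alpha=BASE, R=golf -> take RIGHT -> golf
i=2: L=foxtrot R=foxtrot -> agree -> foxtrot
i=3: BASE=bravo L=golf R=delta all differ -> CONFLICT
i=4: L=bravo, R=charlie=BASE -> take LEFT -> bravo
i=5: L=golf=BASE, R=bravo -> take RIGHT -> bravo
Conflict count: 1

Answer: 1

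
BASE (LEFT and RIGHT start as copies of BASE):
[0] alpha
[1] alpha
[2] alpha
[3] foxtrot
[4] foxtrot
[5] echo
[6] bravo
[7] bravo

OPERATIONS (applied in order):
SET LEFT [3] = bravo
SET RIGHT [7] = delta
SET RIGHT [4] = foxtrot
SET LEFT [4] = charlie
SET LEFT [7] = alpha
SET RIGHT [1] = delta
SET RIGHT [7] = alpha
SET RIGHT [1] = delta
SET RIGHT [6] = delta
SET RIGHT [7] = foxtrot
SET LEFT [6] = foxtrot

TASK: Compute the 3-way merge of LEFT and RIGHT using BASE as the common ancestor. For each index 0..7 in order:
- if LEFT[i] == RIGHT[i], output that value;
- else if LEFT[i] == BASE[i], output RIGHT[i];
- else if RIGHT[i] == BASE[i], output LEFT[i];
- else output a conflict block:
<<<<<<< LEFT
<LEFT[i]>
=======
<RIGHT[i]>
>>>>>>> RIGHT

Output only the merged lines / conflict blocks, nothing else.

Final LEFT:  [alpha, alpha, alpha, bravo, charlie, echo, foxtrot, alpha]
Final RIGHT: [alpha, delta, alpha, foxtrot, foxtrot, echo, delta, foxtrot]
i=0: L=alpha R=alpha -> agree -> alpha
i=1: L=alpha=BASE, R=delta -> take RIGHT -> delta
i=2: L=alpha R=alpha -> agree -> alpha
i=3: L=bravo, R=foxtrot=BASE -> take LEFT -> bravo
i=4: L=charlie, R=foxtrot=BASE -> take LEFT -> charlie
i=5: L=echo R=echo -> agree -> echo
i=6: BASE=bravo L=foxtrot R=delta all differ -> CONFLICT
i=7: BASE=bravo L=alpha R=foxtrot all differ -> CONFLICT

Answer: alpha
delta
alpha
bravo
charlie
echo
<<<<<<< LEFT
foxtrot
=======
delta
>>>>>>> RIGHT
<<<<<<< LEFT
alpha
=======
foxtrot
>>>>>>> RIGHT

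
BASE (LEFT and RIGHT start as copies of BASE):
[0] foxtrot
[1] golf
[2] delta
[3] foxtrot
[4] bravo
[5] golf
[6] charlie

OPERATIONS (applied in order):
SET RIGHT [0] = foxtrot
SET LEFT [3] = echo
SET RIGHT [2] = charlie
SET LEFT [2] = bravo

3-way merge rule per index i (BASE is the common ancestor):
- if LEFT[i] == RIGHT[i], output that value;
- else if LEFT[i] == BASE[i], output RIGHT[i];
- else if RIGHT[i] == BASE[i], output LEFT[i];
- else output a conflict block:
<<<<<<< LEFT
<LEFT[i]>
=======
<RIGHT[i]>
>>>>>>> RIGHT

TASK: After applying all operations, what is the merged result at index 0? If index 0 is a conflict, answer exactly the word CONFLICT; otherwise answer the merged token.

Final LEFT:  [foxtrot, golf, bravo, echo, bravo, golf, charlie]
Final RIGHT: [foxtrot, golf, charlie, foxtrot, bravo, golf, charlie]
i=0: L=foxtrot R=foxtrot -> agree -> foxtrot
i=1: L=golf R=golf -> agree -> golf
i=2: BASE=delta L=bravo R=charlie all differ -> CONFLICT
i=3: L=echo, R=foxtrot=BASE -> take LEFT -> echo
i=4: L=bravo R=bravo -> agree -> bravo
i=5: L=golf R=golf -> agree -> golf
i=6: L=charlie R=charlie -> agree -> charlie
Index 0 -> foxtrot

Answer: foxtrot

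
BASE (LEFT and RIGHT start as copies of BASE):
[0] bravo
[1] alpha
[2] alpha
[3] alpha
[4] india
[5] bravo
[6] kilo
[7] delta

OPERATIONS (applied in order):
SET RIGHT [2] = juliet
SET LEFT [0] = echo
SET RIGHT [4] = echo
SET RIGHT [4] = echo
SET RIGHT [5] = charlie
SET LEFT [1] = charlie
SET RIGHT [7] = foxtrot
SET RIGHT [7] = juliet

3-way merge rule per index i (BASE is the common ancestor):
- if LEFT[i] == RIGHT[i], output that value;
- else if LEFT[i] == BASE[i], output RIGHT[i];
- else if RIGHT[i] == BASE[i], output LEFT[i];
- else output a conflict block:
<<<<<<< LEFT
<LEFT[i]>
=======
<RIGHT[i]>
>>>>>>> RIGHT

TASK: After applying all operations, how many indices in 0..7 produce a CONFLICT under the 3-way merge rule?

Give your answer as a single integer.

Final LEFT:  [echo, charlie, alpha, alpha, india, bravo, kilo, delta]
Final RIGHT: [bravo, alpha, juliet, alpha, echo, charlie, kilo, juliet]
i=0: L=echo, R=bravo=BASE -> take LEFT -> echo
i=1: L=charlie, R=alpha=BASE -> take LEFT -> charlie
i=2: L=alpha=BASE, R=juliet -> take RIGHT -> juliet
i=3: L=alpha R=alpha -> agree -> alpha
i=4: L=india=BASE, R=echo -> take RIGHT -> echo
i=5: L=bravo=BASE, R=charlie -> take RIGHT -> charlie
i=6: L=kilo R=kilo -> agree -> kilo
i=7: L=delta=BASE, R=juliet -> take RIGHT -> juliet
Conflict count: 0

Answer: 0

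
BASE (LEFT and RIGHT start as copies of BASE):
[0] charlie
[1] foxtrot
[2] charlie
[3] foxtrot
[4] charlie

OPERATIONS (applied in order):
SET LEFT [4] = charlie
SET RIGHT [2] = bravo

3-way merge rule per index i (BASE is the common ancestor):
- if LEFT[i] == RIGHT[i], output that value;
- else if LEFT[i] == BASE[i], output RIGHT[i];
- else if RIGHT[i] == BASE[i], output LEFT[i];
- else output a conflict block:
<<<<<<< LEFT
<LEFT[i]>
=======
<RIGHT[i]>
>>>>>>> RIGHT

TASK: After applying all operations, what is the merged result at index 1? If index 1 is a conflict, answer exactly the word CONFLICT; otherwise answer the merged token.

Answer: foxtrot

Derivation:
Final LEFT:  [charlie, foxtrot, charlie, foxtrot, charlie]
Final RIGHT: [charlie, foxtrot, bravo, foxtrot, charlie]
i=0: L=charlie R=charlie -> agree -> charlie
i=1: L=foxtrot R=foxtrot -> agree -> foxtrot
i=2: L=charlie=BASE, R=bravo -> take RIGHT -> bravo
i=3: L=foxtrot R=foxtrot -> agree -> foxtrot
i=4: L=charlie R=charlie -> agree -> charlie
Index 1 -> foxtrot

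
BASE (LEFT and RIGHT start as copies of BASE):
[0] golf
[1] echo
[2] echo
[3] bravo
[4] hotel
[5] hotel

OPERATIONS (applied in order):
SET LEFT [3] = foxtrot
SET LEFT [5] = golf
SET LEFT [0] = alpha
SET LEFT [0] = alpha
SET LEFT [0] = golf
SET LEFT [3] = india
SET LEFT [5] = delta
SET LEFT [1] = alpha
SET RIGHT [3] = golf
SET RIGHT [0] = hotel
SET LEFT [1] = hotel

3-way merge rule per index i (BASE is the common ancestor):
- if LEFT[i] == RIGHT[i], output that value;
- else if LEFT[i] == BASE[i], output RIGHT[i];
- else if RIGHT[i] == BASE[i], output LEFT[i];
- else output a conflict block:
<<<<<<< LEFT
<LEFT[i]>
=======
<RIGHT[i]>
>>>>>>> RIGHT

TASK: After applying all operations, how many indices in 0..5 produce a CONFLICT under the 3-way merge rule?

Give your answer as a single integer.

Final LEFT:  [golf, hotel, echo, india, hotel, delta]
Final RIGHT: [hotel, echo, echo, golf, hotel, hotel]
i=0: L=golf=BASE, R=hotel -> take RIGHT -> hotel
i=1: L=hotel, R=echo=BASE -> take LEFT -> hotel
i=2: L=echo R=echo -> agree -> echo
i=3: BASE=bravo L=india R=golf all differ -> CONFLICT
i=4: L=hotel R=hotel -> agree -> hotel
i=5: L=delta, R=hotel=BASE -> take LEFT -> delta
Conflict count: 1

Answer: 1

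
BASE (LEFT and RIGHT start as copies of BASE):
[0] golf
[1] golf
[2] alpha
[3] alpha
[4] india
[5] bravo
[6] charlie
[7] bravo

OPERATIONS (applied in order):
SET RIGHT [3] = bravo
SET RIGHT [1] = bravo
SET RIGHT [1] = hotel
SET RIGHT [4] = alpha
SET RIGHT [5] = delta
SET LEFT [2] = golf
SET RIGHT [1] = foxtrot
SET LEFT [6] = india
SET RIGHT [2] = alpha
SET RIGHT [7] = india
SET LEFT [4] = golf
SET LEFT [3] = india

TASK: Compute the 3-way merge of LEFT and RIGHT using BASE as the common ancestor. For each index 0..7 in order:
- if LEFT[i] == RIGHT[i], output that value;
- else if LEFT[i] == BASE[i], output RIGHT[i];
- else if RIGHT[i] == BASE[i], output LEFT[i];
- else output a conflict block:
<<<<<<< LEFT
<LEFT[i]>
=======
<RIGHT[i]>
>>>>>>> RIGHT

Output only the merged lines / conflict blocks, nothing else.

Answer: golf
foxtrot
golf
<<<<<<< LEFT
india
=======
bravo
>>>>>>> RIGHT
<<<<<<< LEFT
golf
=======
alpha
>>>>>>> RIGHT
delta
india
india

Derivation:
Final LEFT:  [golf, golf, golf, india, golf, bravo, india, bravo]
Final RIGHT: [golf, foxtrot, alpha, bravo, alpha, delta, charlie, india]
i=0: L=golf R=golf -> agree -> golf
i=1: L=golf=BASE, R=foxtrot -> take RIGHT -> foxtrot
i=2: L=golf, R=alpha=BASE -> take LEFT -> golf
i=3: BASE=alpha L=india R=bravo all differ -> CONFLICT
i=4: BASE=india L=golf R=alpha all differ -> CONFLICT
i=5: L=bravo=BASE, R=delta -> take RIGHT -> delta
i=6: L=india, R=charlie=BASE -> take LEFT -> india
i=7: L=bravo=BASE, R=india -> take RIGHT -> india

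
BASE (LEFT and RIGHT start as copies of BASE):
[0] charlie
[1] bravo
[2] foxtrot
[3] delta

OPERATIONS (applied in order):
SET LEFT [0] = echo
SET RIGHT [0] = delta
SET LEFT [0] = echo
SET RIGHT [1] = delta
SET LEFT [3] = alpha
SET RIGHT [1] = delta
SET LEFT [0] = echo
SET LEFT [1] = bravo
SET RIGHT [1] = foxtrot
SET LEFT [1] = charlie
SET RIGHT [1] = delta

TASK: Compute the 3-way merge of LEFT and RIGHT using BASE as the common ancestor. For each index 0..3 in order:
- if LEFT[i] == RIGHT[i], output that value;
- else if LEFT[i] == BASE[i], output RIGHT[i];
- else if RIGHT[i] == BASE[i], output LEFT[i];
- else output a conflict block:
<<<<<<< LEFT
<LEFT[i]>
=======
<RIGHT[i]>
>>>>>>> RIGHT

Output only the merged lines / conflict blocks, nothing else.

Final LEFT:  [echo, charlie, foxtrot, alpha]
Final RIGHT: [delta, delta, foxtrot, delta]
i=0: BASE=charlie L=echo R=delta all differ -> CONFLICT
i=1: BASE=bravo L=charlie R=delta all differ -> CONFLICT
i=2: L=foxtrot R=foxtrot -> agree -> foxtrot
i=3: L=alpha, R=delta=BASE -> take LEFT -> alpha

Answer: <<<<<<< LEFT
echo
=======
delta
>>>>>>> RIGHT
<<<<<<< LEFT
charlie
=======
delta
>>>>>>> RIGHT
foxtrot
alpha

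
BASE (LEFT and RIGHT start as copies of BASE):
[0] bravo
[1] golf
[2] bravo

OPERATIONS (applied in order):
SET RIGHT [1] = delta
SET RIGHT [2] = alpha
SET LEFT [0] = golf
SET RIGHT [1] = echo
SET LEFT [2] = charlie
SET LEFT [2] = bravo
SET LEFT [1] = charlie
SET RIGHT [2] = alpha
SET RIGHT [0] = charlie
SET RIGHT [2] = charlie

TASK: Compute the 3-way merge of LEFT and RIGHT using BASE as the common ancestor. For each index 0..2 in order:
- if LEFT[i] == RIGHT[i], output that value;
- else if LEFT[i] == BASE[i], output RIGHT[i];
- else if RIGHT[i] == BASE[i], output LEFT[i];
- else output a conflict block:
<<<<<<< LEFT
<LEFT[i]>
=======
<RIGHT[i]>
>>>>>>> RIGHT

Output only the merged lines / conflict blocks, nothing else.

Final LEFT:  [golf, charlie, bravo]
Final RIGHT: [charlie, echo, charlie]
i=0: BASE=bravo L=golf R=charlie all differ -> CONFLICT
i=1: BASE=golf L=charlie R=echo all differ -> CONFLICT
i=2: L=bravo=BASE, R=charlie -> take RIGHT -> charlie

Answer: <<<<<<< LEFT
golf
=======
charlie
>>>>>>> RIGHT
<<<<<<< LEFT
charlie
=======
echo
>>>>>>> RIGHT
charlie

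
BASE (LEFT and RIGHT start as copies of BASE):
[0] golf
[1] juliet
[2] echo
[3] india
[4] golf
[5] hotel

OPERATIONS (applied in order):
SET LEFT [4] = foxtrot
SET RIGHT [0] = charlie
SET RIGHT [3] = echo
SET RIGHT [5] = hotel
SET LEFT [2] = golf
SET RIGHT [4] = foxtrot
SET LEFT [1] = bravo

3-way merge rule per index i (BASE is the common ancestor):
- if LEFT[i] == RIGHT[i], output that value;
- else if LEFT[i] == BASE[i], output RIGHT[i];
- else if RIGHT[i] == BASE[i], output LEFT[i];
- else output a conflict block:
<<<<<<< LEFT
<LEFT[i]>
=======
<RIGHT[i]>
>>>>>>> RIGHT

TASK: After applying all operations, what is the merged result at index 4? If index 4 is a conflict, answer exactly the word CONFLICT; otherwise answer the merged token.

Answer: foxtrot

Derivation:
Final LEFT:  [golf, bravo, golf, india, foxtrot, hotel]
Final RIGHT: [charlie, juliet, echo, echo, foxtrot, hotel]
i=0: L=golf=BASE, R=charlie -> take RIGHT -> charlie
i=1: L=bravo, R=juliet=BASE -> take LEFT -> bravo
i=2: L=golf, R=echo=BASE -> take LEFT -> golf
i=3: L=india=BASE, R=echo -> take RIGHT -> echo
i=4: L=foxtrot R=foxtrot -> agree -> foxtrot
i=5: L=hotel R=hotel -> agree -> hotel
Index 4 -> foxtrot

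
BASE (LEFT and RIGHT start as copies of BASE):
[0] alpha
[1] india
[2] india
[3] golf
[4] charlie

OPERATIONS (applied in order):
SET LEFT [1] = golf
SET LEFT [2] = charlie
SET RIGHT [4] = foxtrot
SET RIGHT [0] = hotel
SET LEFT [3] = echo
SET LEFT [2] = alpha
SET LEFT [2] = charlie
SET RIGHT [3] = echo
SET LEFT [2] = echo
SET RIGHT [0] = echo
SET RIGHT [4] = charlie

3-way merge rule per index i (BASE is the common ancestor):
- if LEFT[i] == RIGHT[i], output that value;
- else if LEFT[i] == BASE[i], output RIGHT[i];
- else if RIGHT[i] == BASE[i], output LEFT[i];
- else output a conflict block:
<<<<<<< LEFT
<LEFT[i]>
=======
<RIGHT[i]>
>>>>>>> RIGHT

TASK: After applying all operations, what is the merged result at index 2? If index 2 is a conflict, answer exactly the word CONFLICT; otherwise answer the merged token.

Answer: echo

Derivation:
Final LEFT:  [alpha, golf, echo, echo, charlie]
Final RIGHT: [echo, india, india, echo, charlie]
i=0: L=alpha=BASE, R=echo -> take RIGHT -> echo
i=1: L=golf, R=india=BASE -> take LEFT -> golf
i=2: L=echo, R=india=BASE -> take LEFT -> echo
i=3: L=echo R=echo -> agree -> echo
i=4: L=charlie R=charlie -> agree -> charlie
Index 2 -> echo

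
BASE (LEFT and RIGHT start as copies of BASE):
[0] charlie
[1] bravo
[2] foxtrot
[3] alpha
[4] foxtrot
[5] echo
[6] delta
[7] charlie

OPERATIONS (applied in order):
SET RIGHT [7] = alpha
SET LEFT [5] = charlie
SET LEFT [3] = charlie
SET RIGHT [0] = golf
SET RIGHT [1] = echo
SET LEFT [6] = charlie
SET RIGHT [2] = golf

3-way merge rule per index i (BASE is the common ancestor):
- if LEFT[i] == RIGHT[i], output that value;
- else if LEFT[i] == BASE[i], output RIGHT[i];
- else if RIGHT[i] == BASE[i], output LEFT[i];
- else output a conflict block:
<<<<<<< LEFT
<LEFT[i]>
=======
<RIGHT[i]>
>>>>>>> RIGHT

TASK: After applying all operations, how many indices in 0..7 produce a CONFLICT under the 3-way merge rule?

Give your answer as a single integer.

Final LEFT:  [charlie, bravo, foxtrot, charlie, foxtrot, charlie, charlie, charlie]
Final RIGHT: [golf, echo, golf, alpha, foxtrot, echo, delta, alpha]
i=0: L=charlie=BASE, R=golf -> take RIGHT -> golf
i=1: L=bravo=BASE, R=echo -> take RIGHT -> echo
i=2: L=foxtrot=BASE, R=golf -> take RIGHT -> golf
i=3: L=charlie, R=alpha=BASE -> take LEFT -> charlie
i=4: L=foxtrot R=foxtrot -> agree -> foxtrot
i=5: L=charlie, R=echo=BASE -> take LEFT -> charlie
i=6: L=charlie, R=delta=BASE -> take LEFT -> charlie
i=7: L=charlie=BASE, R=alpha -> take RIGHT -> alpha
Conflict count: 0

Answer: 0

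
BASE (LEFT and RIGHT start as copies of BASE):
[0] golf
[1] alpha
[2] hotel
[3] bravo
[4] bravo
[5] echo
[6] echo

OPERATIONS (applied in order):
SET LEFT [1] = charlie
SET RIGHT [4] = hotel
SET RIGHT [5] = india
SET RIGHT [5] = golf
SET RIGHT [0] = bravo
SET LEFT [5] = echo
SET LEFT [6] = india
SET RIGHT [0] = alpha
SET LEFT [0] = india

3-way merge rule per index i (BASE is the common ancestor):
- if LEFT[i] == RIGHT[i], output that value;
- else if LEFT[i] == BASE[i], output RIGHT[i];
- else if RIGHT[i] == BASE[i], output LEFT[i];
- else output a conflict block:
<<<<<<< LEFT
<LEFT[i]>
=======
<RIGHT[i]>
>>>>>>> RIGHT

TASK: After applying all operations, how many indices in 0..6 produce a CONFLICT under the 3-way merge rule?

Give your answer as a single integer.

Final LEFT:  [india, charlie, hotel, bravo, bravo, echo, india]
Final RIGHT: [alpha, alpha, hotel, bravo, hotel, golf, echo]
i=0: BASE=golf L=india R=alpha all differ -> CONFLICT
i=1: L=charlie, R=alpha=BASE -> take LEFT -> charlie
i=2: L=hotel R=hotel -> agree -> hotel
i=3: L=bravo R=bravo -> agree -> bravo
i=4: L=bravo=BASE, R=hotel -> take RIGHT -> hotel
i=5: L=echo=BASE, R=golf -> take RIGHT -> golf
i=6: L=india, R=echo=BASE -> take LEFT -> india
Conflict count: 1

Answer: 1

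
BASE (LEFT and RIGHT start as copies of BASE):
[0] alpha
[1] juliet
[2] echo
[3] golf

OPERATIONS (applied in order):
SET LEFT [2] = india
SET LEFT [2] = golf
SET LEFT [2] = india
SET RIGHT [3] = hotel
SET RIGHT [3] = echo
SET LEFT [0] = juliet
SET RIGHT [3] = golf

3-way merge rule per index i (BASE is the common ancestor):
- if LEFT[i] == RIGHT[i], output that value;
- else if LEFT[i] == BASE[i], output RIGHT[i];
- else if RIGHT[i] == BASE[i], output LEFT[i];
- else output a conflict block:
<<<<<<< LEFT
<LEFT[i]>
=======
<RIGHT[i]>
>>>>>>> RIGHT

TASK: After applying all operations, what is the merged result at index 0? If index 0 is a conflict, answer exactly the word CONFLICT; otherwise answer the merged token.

Answer: juliet

Derivation:
Final LEFT:  [juliet, juliet, india, golf]
Final RIGHT: [alpha, juliet, echo, golf]
i=0: L=juliet, R=alpha=BASE -> take LEFT -> juliet
i=1: L=juliet R=juliet -> agree -> juliet
i=2: L=india, R=echo=BASE -> take LEFT -> india
i=3: L=golf R=golf -> agree -> golf
Index 0 -> juliet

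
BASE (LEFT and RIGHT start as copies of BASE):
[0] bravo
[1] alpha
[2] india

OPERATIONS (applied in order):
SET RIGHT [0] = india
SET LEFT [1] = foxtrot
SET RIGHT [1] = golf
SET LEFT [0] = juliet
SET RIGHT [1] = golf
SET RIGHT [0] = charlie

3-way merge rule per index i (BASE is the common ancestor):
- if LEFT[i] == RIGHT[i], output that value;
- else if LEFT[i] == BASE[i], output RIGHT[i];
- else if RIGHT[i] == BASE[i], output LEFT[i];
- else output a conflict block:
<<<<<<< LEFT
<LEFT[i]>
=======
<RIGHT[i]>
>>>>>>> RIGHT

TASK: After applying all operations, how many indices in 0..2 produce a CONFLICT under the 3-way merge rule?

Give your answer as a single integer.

Answer: 2

Derivation:
Final LEFT:  [juliet, foxtrot, india]
Final RIGHT: [charlie, golf, india]
i=0: BASE=bravo L=juliet R=charlie all differ -> CONFLICT
i=1: BASE=alpha L=foxtrot R=golf all differ -> CONFLICT
i=2: L=india R=india -> agree -> india
Conflict count: 2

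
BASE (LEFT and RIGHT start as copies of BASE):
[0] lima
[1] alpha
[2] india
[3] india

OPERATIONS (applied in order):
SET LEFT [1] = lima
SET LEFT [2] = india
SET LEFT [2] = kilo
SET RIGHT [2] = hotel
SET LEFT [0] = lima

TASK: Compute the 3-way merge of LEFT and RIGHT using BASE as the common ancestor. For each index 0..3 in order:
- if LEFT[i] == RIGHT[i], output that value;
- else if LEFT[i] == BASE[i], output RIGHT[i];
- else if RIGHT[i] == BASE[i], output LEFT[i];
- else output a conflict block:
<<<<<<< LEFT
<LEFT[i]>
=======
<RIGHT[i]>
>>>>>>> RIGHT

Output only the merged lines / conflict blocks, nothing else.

Final LEFT:  [lima, lima, kilo, india]
Final RIGHT: [lima, alpha, hotel, india]
i=0: L=lima R=lima -> agree -> lima
i=1: L=lima, R=alpha=BASE -> take LEFT -> lima
i=2: BASE=india L=kilo R=hotel all differ -> CONFLICT
i=3: L=india R=india -> agree -> india

Answer: lima
lima
<<<<<<< LEFT
kilo
=======
hotel
>>>>>>> RIGHT
india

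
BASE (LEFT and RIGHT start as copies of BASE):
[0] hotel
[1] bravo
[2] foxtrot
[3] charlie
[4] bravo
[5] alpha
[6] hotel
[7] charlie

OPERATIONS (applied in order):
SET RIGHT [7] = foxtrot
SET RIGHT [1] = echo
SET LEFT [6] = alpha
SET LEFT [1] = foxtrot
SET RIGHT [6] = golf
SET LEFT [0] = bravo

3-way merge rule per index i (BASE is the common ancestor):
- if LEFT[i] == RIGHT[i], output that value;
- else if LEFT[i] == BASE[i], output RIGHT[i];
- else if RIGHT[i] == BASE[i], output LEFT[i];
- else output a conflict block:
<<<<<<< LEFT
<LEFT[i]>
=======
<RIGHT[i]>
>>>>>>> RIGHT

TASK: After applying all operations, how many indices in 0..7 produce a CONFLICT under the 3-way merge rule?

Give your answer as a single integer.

Answer: 2

Derivation:
Final LEFT:  [bravo, foxtrot, foxtrot, charlie, bravo, alpha, alpha, charlie]
Final RIGHT: [hotel, echo, foxtrot, charlie, bravo, alpha, golf, foxtrot]
i=0: L=bravo, R=hotel=BASE -> take LEFT -> bravo
i=1: BASE=bravo L=foxtrot R=echo all differ -> CONFLICT
i=2: L=foxtrot R=foxtrot -> agree -> foxtrot
i=3: L=charlie R=charlie -> agree -> charlie
i=4: L=bravo R=bravo -> agree -> bravo
i=5: L=alpha R=alpha -> agree -> alpha
i=6: BASE=hotel L=alpha R=golf all differ -> CONFLICT
i=7: L=charlie=BASE, R=foxtrot -> take RIGHT -> foxtrot
Conflict count: 2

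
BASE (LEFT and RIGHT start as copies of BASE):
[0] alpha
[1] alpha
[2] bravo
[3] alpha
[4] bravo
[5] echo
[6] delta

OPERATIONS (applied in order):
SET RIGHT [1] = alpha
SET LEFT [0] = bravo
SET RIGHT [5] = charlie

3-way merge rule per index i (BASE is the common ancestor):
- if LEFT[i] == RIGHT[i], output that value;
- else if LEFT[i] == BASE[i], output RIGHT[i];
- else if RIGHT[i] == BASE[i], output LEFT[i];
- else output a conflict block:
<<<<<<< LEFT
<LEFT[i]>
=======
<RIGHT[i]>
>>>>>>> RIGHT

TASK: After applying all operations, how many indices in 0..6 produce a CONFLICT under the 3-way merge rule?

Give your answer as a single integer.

Answer: 0

Derivation:
Final LEFT:  [bravo, alpha, bravo, alpha, bravo, echo, delta]
Final RIGHT: [alpha, alpha, bravo, alpha, bravo, charlie, delta]
i=0: L=bravo, R=alpha=BASE -> take LEFT -> bravo
i=1: L=alpha R=alpha -> agree -> alpha
i=2: L=bravo R=bravo -> agree -> bravo
i=3: L=alpha R=alpha -> agree -> alpha
i=4: L=bravo R=bravo -> agree -> bravo
i=5: L=echo=BASE, R=charlie -> take RIGHT -> charlie
i=6: L=delta R=delta -> agree -> delta
Conflict count: 0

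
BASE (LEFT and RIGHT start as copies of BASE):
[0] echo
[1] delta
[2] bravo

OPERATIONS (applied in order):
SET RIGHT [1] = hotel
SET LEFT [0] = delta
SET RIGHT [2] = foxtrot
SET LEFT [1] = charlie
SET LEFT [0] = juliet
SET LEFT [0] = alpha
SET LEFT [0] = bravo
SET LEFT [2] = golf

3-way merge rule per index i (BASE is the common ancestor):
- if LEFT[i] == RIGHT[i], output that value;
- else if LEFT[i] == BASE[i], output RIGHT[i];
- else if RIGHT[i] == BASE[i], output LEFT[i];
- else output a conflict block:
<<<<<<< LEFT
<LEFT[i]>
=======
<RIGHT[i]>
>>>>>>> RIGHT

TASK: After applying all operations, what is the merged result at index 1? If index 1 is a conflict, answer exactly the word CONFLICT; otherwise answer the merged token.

Final LEFT:  [bravo, charlie, golf]
Final RIGHT: [echo, hotel, foxtrot]
i=0: L=bravo, R=echo=BASE -> take LEFT -> bravo
i=1: BASE=delta L=charlie R=hotel all differ -> CONFLICT
i=2: BASE=bravo L=golf R=foxtrot all differ -> CONFLICT
Index 1 -> CONFLICT

Answer: CONFLICT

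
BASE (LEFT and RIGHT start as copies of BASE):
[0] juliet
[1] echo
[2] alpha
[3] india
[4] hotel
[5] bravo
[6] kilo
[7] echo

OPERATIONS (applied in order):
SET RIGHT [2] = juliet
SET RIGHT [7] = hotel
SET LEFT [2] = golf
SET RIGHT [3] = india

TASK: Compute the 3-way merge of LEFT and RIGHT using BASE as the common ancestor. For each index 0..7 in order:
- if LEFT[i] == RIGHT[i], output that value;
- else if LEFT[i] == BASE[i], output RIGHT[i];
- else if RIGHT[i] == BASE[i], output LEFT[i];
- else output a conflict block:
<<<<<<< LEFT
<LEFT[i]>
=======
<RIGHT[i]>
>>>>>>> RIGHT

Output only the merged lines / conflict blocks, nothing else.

Final LEFT:  [juliet, echo, golf, india, hotel, bravo, kilo, echo]
Final RIGHT: [juliet, echo, juliet, india, hotel, bravo, kilo, hotel]
i=0: L=juliet R=juliet -> agree -> juliet
i=1: L=echo R=echo -> agree -> echo
i=2: BASE=alpha L=golf R=juliet all differ -> CONFLICT
i=3: L=india R=india -> agree -> india
i=4: L=hotel R=hotel -> agree -> hotel
i=5: L=bravo R=bravo -> agree -> bravo
i=6: L=kilo R=kilo -> agree -> kilo
i=7: L=echo=BASE, R=hotel -> take RIGHT -> hotel

Answer: juliet
echo
<<<<<<< LEFT
golf
=======
juliet
>>>>>>> RIGHT
india
hotel
bravo
kilo
hotel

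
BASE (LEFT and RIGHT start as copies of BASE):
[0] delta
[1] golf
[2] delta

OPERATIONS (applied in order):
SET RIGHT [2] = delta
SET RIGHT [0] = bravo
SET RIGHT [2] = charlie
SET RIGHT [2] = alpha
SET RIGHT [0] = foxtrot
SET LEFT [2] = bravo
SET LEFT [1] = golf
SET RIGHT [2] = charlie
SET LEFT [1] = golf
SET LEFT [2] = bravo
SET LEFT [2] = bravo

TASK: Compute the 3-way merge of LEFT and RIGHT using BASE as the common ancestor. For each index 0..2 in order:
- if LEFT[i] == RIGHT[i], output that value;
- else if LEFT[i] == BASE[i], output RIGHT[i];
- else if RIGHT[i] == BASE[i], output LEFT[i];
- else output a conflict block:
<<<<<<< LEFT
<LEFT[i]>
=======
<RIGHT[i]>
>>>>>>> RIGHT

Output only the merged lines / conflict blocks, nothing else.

Final LEFT:  [delta, golf, bravo]
Final RIGHT: [foxtrot, golf, charlie]
i=0: L=delta=BASE, R=foxtrot -> take RIGHT -> foxtrot
i=1: L=golf R=golf -> agree -> golf
i=2: BASE=delta L=bravo R=charlie all differ -> CONFLICT

Answer: foxtrot
golf
<<<<<<< LEFT
bravo
=======
charlie
>>>>>>> RIGHT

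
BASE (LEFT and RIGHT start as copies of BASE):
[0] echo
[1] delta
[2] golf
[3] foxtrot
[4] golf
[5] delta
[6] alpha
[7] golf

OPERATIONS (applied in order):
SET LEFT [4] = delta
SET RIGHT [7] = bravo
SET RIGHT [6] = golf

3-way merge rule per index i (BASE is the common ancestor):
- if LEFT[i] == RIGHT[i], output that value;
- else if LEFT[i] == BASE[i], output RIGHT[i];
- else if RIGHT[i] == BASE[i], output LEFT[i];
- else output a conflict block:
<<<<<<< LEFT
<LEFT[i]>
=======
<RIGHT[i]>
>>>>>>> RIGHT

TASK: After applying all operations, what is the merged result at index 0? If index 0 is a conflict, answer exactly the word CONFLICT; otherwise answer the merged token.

Final LEFT:  [echo, delta, golf, foxtrot, delta, delta, alpha, golf]
Final RIGHT: [echo, delta, golf, foxtrot, golf, delta, golf, bravo]
i=0: L=echo R=echo -> agree -> echo
i=1: L=delta R=delta -> agree -> delta
i=2: L=golf R=golf -> agree -> golf
i=3: L=foxtrot R=foxtrot -> agree -> foxtrot
i=4: L=delta, R=golf=BASE -> take LEFT -> delta
i=5: L=delta R=delta -> agree -> delta
i=6: L=alpha=BASE, R=golf -> take RIGHT -> golf
i=7: L=golf=BASE, R=bravo -> take RIGHT -> bravo
Index 0 -> echo

Answer: echo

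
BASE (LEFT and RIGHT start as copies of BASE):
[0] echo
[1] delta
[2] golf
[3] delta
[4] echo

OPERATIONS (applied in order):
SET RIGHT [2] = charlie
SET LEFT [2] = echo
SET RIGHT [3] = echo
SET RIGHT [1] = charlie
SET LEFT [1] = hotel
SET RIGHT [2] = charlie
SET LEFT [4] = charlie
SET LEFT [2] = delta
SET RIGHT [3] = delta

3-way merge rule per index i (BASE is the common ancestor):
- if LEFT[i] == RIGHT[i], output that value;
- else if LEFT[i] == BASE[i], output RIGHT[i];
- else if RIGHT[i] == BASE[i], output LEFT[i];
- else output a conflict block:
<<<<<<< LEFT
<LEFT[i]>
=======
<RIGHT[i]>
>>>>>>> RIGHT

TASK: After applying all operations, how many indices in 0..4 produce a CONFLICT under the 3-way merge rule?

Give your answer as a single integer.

Final LEFT:  [echo, hotel, delta, delta, charlie]
Final RIGHT: [echo, charlie, charlie, delta, echo]
i=0: L=echo R=echo -> agree -> echo
i=1: BASE=delta L=hotel R=charlie all differ -> CONFLICT
i=2: BASE=golf L=delta R=charlie all differ -> CONFLICT
i=3: L=delta R=delta -> agree -> delta
i=4: L=charlie, R=echo=BASE -> take LEFT -> charlie
Conflict count: 2

Answer: 2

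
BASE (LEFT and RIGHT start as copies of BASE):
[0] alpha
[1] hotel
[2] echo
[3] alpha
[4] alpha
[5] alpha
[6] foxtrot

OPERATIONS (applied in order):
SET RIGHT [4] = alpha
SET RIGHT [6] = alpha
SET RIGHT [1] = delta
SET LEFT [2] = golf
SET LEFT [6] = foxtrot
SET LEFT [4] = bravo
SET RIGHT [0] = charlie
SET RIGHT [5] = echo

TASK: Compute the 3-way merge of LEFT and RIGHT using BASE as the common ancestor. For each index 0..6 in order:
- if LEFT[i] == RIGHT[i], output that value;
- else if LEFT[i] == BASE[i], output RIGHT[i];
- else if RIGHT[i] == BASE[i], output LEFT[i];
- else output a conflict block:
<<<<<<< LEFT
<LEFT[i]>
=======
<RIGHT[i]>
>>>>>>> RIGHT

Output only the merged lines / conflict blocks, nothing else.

Answer: charlie
delta
golf
alpha
bravo
echo
alpha

Derivation:
Final LEFT:  [alpha, hotel, golf, alpha, bravo, alpha, foxtrot]
Final RIGHT: [charlie, delta, echo, alpha, alpha, echo, alpha]
i=0: L=alpha=BASE, R=charlie -> take RIGHT -> charlie
i=1: L=hotel=BASE, R=delta -> take RIGHT -> delta
i=2: L=golf, R=echo=BASE -> take LEFT -> golf
i=3: L=alpha R=alpha -> agree -> alpha
i=4: L=bravo, R=alpha=BASE -> take LEFT -> bravo
i=5: L=alpha=BASE, R=echo -> take RIGHT -> echo
i=6: L=foxtrot=BASE, R=alpha -> take RIGHT -> alpha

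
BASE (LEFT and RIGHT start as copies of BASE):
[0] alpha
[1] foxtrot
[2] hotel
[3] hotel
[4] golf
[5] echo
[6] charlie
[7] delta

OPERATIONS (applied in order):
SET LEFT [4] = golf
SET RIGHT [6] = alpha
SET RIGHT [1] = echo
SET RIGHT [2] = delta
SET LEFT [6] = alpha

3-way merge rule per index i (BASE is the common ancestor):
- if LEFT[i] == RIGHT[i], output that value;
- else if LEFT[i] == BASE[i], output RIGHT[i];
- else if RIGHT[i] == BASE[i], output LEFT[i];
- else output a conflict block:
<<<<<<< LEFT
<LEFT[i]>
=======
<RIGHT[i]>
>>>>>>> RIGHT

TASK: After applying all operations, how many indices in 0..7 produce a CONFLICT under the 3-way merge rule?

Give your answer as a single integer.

Final LEFT:  [alpha, foxtrot, hotel, hotel, golf, echo, alpha, delta]
Final RIGHT: [alpha, echo, delta, hotel, golf, echo, alpha, delta]
i=0: L=alpha R=alpha -> agree -> alpha
i=1: L=foxtrot=BASE, R=echo -> take RIGHT -> echo
i=2: L=hotel=BASE, R=delta -> take RIGHT -> delta
i=3: L=hotel R=hotel -> agree -> hotel
i=4: L=golf R=golf -> agree -> golf
i=5: L=echo R=echo -> agree -> echo
i=6: L=alpha R=alpha -> agree -> alpha
i=7: L=delta R=delta -> agree -> delta
Conflict count: 0

Answer: 0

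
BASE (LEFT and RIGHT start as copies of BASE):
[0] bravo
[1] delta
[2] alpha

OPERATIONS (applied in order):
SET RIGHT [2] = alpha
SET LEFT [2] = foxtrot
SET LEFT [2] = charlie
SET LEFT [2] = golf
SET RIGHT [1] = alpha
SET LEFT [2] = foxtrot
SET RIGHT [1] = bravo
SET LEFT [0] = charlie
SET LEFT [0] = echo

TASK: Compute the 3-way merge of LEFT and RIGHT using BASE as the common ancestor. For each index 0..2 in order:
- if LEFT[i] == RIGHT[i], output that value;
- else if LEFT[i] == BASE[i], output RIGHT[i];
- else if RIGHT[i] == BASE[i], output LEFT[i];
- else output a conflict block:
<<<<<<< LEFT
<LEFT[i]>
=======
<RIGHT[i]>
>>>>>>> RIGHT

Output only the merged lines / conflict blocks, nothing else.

Final LEFT:  [echo, delta, foxtrot]
Final RIGHT: [bravo, bravo, alpha]
i=0: L=echo, R=bravo=BASE -> take LEFT -> echo
i=1: L=delta=BASE, R=bravo -> take RIGHT -> bravo
i=2: L=foxtrot, R=alpha=BASE -> take LEFT -> foxtrot

Answer: echo
bravo
foxtrot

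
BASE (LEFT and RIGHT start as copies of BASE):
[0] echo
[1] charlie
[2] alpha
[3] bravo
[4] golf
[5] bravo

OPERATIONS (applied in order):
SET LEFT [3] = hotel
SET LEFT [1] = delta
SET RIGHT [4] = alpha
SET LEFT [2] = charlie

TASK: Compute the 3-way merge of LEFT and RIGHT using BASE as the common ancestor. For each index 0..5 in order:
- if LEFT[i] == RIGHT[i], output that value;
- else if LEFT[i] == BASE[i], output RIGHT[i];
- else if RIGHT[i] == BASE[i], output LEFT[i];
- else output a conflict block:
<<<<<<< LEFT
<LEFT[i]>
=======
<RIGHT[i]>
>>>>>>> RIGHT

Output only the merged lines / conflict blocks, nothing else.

Final LEFT:  [echo, delta, charlie, hotel, golf, bravo]
Final RIGHT: [echo, charlie, alpha, bravo, alpha, bravo]
i=0: L=echo R=echo -> agree -> echo
i=1: L=delta, R=charlie=BASE -> take LEFT -> delta
i=2: L=charlie, R=alpha=BASE -> take LEFT -> charlie
i=3: L=hotel, R=bravo=BASE -> take LEFT -> hotel
i=4: L=golf=BASE, R=alpha -> take RIGHT -> alpha
i=5: L=bravo R=bravo -> agree -> bravo

Answer: echo
delta
charlie
hotel
alpha
bravo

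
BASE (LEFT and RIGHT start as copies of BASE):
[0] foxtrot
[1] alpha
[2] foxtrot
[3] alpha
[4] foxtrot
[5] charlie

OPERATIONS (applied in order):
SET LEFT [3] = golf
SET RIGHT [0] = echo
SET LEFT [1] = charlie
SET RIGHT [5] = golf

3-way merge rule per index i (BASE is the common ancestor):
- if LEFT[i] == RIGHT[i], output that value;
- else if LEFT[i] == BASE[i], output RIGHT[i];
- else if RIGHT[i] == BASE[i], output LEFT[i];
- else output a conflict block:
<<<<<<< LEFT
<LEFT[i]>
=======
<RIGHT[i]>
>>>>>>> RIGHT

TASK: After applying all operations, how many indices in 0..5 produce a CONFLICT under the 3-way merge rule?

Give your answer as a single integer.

Final LEFT:  [foxtrot, charlie, foxtrot, golf, foxtrot, charlie]
Final RIGHT: [echo, alpha, foxtrot, alpha, foxtrot, golf]
i=0: L=foxtrot=BASE, R=echo -> take RIGHT -> echo
i=1: L=charlie, R=alpha=BASE -> take LEFT -> charlie
i=2: L=foxtrot R=foxtrot -> agree -> foxtrot
i=3: L=golf, R=alpha=BASE -> take LEFT -> golf
i=4: L=foxtrot R=foxtrot -> agree -> foxtrot
i=5: L=charlie=BASE, R=golf -> take RIGHT -> golf
Conflict count: 0

Answer: 0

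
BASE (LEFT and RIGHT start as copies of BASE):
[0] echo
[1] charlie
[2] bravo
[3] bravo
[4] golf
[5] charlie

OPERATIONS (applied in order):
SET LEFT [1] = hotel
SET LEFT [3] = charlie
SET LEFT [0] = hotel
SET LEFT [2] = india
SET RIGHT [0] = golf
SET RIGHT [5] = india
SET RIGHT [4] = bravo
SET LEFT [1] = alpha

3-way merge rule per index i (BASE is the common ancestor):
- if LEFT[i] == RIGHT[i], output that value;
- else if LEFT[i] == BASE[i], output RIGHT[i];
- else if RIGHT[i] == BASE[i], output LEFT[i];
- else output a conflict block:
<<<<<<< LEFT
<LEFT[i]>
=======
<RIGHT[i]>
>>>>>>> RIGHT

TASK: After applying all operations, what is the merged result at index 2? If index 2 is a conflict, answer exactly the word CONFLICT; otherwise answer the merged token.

Final LEFT:  [hotel, alpha, india, charlie, golf, charlie]
Final RIGHT: [golf, charlie, bravo, bravo, bravo, india]
i=0: BASE=echo L=hotel R=golf all differ -> CONFLICT
i=1: L=alpha, R=charlie=BASE -> take LEFT -> alpha
i=2: L=india, R=bravo=BASE -> take LEFT -> india
i=3: L=charlie, R=bravo=BASE -> take LEFT -> charlie
i=4: L=golf=BASE, R=bravo -> take RIGHT -> bravo
i=5: L=charlie=BASE, R=india -> take RIGHT -> india
Index 2 -> india

Answer: india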